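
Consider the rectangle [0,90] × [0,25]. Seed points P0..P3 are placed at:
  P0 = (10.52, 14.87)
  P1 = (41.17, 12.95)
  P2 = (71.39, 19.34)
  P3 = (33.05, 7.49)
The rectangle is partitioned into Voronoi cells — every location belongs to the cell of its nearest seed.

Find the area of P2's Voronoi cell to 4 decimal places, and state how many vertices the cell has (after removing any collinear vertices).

Area of P2's cell: 823.7317 (4 vertices)

1. box [0,90]×[0,25]: [(0, 0) (90, 0) (90, 25) (0, 25)]
2. ⊥bis P2·P0 via (40.955,17.105): [(42.2111, 0) (90, 0) (90, 25) (40.3752, 25)]  |A|=1217.6708
3. ⊥bis P2·P1 via (56.28,16.145): [(59.6939, 0) (90, 0) (90, 25) (54.4076, 25)]  |A|=823.7317
4. ⊥bis P2·P3 via (52.22,13.415): [(59.6939, 0) (90, 0) (90, 25) (54.4076, 25)]  |A|=823.7317
5. canonical 4-gon: [(59.6939, 0) (90, 0) (90, 25) (54.4076, 25)]
6. shoelace: 823.7317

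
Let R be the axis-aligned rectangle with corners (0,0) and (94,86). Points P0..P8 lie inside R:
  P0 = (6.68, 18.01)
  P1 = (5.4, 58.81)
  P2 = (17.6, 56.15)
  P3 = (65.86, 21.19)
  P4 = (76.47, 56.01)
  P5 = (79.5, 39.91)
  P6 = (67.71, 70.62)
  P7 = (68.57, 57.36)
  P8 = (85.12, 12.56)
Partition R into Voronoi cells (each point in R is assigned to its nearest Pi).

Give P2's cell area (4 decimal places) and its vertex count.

Area of P2's cell: 1508.6881 (6 vertices)

1. box [0,94]×[0,86]: [(0, 0) (94, 0) (94, 86) (0, 86)]
2. ⊥bis P2·P0 via (12.14,37.08): [(0, 40.5558) (94, 13.6424) (94, 86) (0, 86)]  |A|=5536.6838
3. ⊥bis P2·P1 via (11.5,57.48): [(7.3511, 38.4511) (94, 13.6424) (94, 86) (17.7183, 86)]  |A|=4948.4095
4. ⊥bis P2·P3 via (41.73,38.67): [(7.3511, 38.4511) (35.6931, 30.3364) (76.0163, 86) (17.7183, 86)]  |A|=2338.4159
5. ⊥bis P2·P4 via (47.035,56.08): [(7.3511, 38.4511) (35.6931, 30.3364) (47.0109, 45.96) (47.1062, 86) (17.7183, 86)]  |A|=1759.6346
6. ⊥bis P2·P5 via (48.55,48.03): [(7.3511, 38.4511) (35.6931, 30.3364) (47.0109, 45.96) (47.1062, 86) (17.7183, 86)]  |A|=1759.6346
7. ⊥bis P2·P6 via (42.655,63.385): [(7.3511, 38.4511) (35.6931, 30.3364) (47.0109, 45.96) (47.0165, 48.2812) (36.1246, 86) (17.7183, 86)]  |A|=1552.5286
8. ⊥bis P2·P7 via (43.085,56.755): [(7.3511, 38.4511) (35.6931, 30.3364) (43.4577, 41.055) (42.952, 62.3564) (36.1246, 86) (17.7183, 86)]  |A|=1508.6881
9. ⊥bis P2·P8 via (51.36,34.355): [(7.3511, 38.4511) (35.6931, 30.3364) (43.4577, 41.055) (42.952, 62.3564) (36.1246, 86) (17.7183, 86)]  |A|=1508.6881
10. canonical 6-gon: [(7.3511, 38.4511) (35.6931, 30.3364) (43.4577, 41.055) (42.952, 62.3564) (36.1246, 86) (17.7183, 86)]
11. shoelace: 1508.6881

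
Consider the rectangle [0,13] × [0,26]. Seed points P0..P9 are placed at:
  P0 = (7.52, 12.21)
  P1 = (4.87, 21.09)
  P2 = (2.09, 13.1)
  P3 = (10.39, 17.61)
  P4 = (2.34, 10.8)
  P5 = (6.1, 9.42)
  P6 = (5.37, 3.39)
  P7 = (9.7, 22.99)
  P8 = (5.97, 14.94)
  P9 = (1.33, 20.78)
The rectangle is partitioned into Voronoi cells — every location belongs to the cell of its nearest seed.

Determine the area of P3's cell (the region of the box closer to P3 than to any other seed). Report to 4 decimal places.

Area of P3's cell: 32.4955

1. box [0,13]×[0,26]: [(0, 0) (13, 0) (13, 26) (0, 26)]
2. ⊥bis P3·P0 via (8.955,14.91): [(0, 19.6694) (13, 12.7602) (13, 26) (0, 26)]  |A|=127.2078
3. ⊥bis P3·P1 via (7.63,19.35): [(5.8659, 16.5518) (13, 12.7602) (13, 26) (11.8224, 26)]  |A|=52.7902
4. ⊥bis P3·P2 via (6.24,15.355): [(5.8659, 16.5518) (13, 12.7602) (13, 26) (11.8224, 26)]  |A|=52.7902
5. ⊥bis P3·P4 via (6.365,14.205): [(5.8659, 16.5518) (13, 12.7602) (13, 26) (11.8224, 26)]  |A|=52.7902
6. ⊥bis P3·P5 via (8.245,13.515): [(5.8659, 16.5518) (13, 12.7602) (13, 26) (11.8224, 26)]  |A|=52.7902
7. ⊥bis P3·P6 via (7.88,10.5): [(5.8659, 16.5518) (13, 12.7602) (13, 26) (11.8224, 26)]  |A|=52.7902
8. ⊥bis P3·P7 via (10.045,20.3): [(8.0692, 20.0466) (5.8659, 16.5518) (13, 12.7602) (13, 20.679)]  |A|=36.1663
9. ⊥bis P3·P8 via (8.18,16.275): [(8.0692, 20.0466) (6.9623, 18.2909) (9.028, 14.8712) (13, 12.7602) (13, 20.679)]  |A|=32.4955
10. ⊥bis P3·P9 via (5.86,19.195): [(8.0692, 20.0466) (6.9623, 18.2909) (9.028, 14.8712) (13, 12.7602) (13, 20.679)]  |A|=32.4955
11. canonical 5-gon: [(8.0692, 20.0466) (6.9623, 18.2909) (9.028, 14.8712) (13, 12.7602) (13, 20.679)]
12. shoelace: 32.4955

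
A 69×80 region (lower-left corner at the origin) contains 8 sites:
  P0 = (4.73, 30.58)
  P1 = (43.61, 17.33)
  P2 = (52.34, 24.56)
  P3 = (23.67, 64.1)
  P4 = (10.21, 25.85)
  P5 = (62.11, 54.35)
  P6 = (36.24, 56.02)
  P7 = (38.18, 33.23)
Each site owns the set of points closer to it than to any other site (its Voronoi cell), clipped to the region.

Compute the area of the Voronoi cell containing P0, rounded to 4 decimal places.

Area of P0's cell: 371.6053

1. box [0,69]×[0,80]: [(0, 0) (69, 0) (69, 80) (0, 80)]
2. ⊥bis P0·P1 via (24.17,23.955): [(0, 0) (16.0063, 0) (43.2697, 80) (0, 80)]  |A|=2371.0408
3. ⊥bis P0·P2 via (28.535,27.57): [(0, 0) (16.0063, 0) (30.3832, 42.1866) (35.1645, 80) (0, 80)]  |A|=2217.7975
4. ⊥bis P0·P3 via (14.2,47.34): [(0, 55.3635) (0, 0) (16.0063, 0) (29.2428, 38.8403)]  |A|=1120.3368
5. ⊥bis P0·P4 via (7.47,28.215): [(20.7722, 43.6265) (0, 55.3635) (0, 19.5605)]  |A|=371.8537
6. ⊥bis P0·P5 via (33.42,42.465): [(20.7722, 43.6265) (0, 55.3635) (0, 19.5605)]  |A|=371.8537
7. ⊥bis P0·P6 via (20.485,43.3): [(20.4876, 43.2967) (19.7594, 44.1987) (0, 55.3635) (0, 19.5605)]  |A|=371.6053
8. ⊥bis P0·P7 via (21.455,31.905): [(20.4876, 43.2967) (19.7594, 44.1987) (0, 55.3635) (0, 19.5605)]  |A|=371.6053
9. canonical 4-gon: [(20.4876, 43.2967) (19.7594, 44.1987) (0, 55.3635) (0, 19.5605)]
10. shoelace: 371.6053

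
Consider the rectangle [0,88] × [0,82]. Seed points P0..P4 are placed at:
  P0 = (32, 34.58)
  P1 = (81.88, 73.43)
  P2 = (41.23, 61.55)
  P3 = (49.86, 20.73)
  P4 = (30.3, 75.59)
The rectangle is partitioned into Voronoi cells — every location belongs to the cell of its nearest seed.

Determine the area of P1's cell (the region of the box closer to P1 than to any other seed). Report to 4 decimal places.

1. box [0,88]×[0,82]: [(0, 0) (88, 0) (88, 82) (0, 82)]
2. ⊥bis P1·P0 via (56.94,54.005): [(88, 14.1267) (88, 82) (35.1356, 82)]  |A|=1794.0428
3. ⊥bis P1·P2 via (61.555,67.49): [(70.6345, 36.4224) (88, 14.1267) (88, 82) (57.3144, 82)]  |A|=1288.6129
4. ⊥bis P1·P3 via (65.87,47.08): [(67.8761, 45.8611) (88, 33.634) (88, 82) (57.3144, 82)]  |A|=1041.1277
5. ⊥bis P1·P4 via (56.09,74.51): [(67.8761, 45.8611) (88, 33.634) (88, 82) (57.3144, 82)]  |A|=1041.1277
6. canonical 4-gon: [(67.8761, 45.8611) (88, 33.634) (88, 82) (57.3144, 82)]
7. shoelace: 1041.1277

Area of P1's cell: 1041.1277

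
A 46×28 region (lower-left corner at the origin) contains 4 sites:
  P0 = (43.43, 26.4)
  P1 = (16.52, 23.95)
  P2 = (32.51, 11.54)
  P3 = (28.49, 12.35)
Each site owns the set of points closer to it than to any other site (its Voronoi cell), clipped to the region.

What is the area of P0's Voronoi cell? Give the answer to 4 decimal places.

1. box [0,46]×[0,28]: [(0, 0) (46, 0) (46, 28) (0, 28)]
2. ⊥bis P0·P1 via (29.975,25.175): [(32.267, 0) (46, 0) (46, 28) (29.7178, 28)]  |A|=420.2123
3. ⊥bis P0·P2 via (37.97,18.97): [(30.0072, 24.8215) (46, 13.0691) (46, 28) (29.7178, 28)]  |A|=145.2698
4. ⊥bis P0·P3 via (35.96,19.375): [(29.9181, 25.7996) (32.6963, 22.8454) (46, 13.0691) (46, 28) (29.7178, 28)]  |A|=144.0427
5. canonical 5-gon: [(29.9181, 25.7996) (32.6963, 22.8454) (46, 13.0691) (46, 28) (29.7178, 28)]
6. shoelace: 144.0427

Area of P0's cell: 144.0427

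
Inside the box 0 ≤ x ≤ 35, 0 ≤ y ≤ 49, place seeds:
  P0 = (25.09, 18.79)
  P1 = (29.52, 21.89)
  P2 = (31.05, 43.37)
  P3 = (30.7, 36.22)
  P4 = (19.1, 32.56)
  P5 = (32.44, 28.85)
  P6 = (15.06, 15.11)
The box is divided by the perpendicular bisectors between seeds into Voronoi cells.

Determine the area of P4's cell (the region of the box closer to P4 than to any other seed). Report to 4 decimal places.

1. box [0,35]×[0,49]: [(0, 0) (35, 0) (35, 49) (0, 49)]
2. ⊥bis P4·P0 via (22.095,25.675): [(0, 16.0636) (35, 31.2887) (35, 49) (0, 49)]  |A|=886.3345
3. ⊥bis P4·P1 via (24.31,27.225): [(0, 16.0636) (23.2271, 26.1675) (35, 37.6645) (35, 49) (0, 49)]  |A|=848.8035
4. ⊥bis P4·P2 via (25.075,37.965): [(0, 16.0636) (23.2271, 26.1675) (29.8746, 32.6592) (15.0927, 49) (0, 49)]  |A|=657.104
5. ⊥bis P4·P3 via (24.9,34.39): [(0, 16.0636) (23.2271, 26.1675) (26.4892, 29.3532) (23.0741, 40.1769) (15.0927, 49) (0, 49)]  |A|=633.1375
6. ⊥bis P4·P5 via (25.77,30.705): [(0, 16.0636) (23.2271, 26.1675) (24.9857, 27.8849) (25.9071, 31.198) (23.0741, 40.1769) (15.0927, 49) (0, 49)]  |A|=631.3232
7. ⊥bis P4·P6 via (17.08,23.835): [(0, 27.7893) (17.5924, 23.7164) (23.2271, 26.1675) (24.9857, 27.8849) (25.9071, 31.198) (23.0741, 40.1769) (15.0927, 49) (0, 49)]  |A|=528.1811
8. canonical 8-gon: [(0, 27.7893) (17.5924, 23.7164) (23.2271, 26.1675) (24.9857, 27.8849) (25.9071, 31.198) (23.0741, 40.1769) (15.0927, 49) (0, 49)]
9. shoelace: 528.1811

Area of P4's cell: 528.1811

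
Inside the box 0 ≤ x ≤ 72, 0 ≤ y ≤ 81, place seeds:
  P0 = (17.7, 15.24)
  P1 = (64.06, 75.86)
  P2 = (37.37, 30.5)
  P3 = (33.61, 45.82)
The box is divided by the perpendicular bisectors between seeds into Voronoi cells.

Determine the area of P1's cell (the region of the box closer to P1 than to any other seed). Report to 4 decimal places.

Area of P1's cell: 926.6726

1. box [0,72]×[0,81]: [(0, 0) (72, 0) (72, 81) (0, 81)]
2. ⊥bis P1·P0 via (40.88,45.55): [(0, 76.8136) (72, 21.7505) (72, 81) (0, 81)]  |A|=2283.6925
3. ⊥bis P1·P2 via (50.715,53.18): [(72, 40.6558) (72, 81) (3.4346, 81)]  |A|=1383.1083
4. ⊥bis P1·P3 via (48.835,60.84): [(64.2468, 45.2178) (72, 40.6558) (72, 81) (28.9464, 81)]  |A|=926.6726
5. canonical 4-gon: [(64.2468, 45.2178) (72, 40.6558) (72, 81) (28.9464, 81)]
6. shoelace: 926.6726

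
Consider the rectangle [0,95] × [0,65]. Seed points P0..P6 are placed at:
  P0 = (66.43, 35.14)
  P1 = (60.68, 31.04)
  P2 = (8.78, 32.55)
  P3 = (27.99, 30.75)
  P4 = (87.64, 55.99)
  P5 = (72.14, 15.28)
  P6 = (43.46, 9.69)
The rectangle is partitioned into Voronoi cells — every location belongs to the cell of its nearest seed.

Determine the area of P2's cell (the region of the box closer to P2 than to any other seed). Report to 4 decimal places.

Area of P2's cell: 1191.0282

1. box [0,95]×[0,65]: [(0, 0) (95, 0) (95, 65) (0, 65)]
2. ⊥bis P2·P0 via (37.605,33.845): [(0, 0) (39.1255, 0) (36.2053, 65) (0, 65)]  |A|=2448.2527
3. ⊥bis P2·P1 via (34.73,31.795): [(0, 0) (33.8049, 0) (35.6961, 65) (0, 65)]  |A|=2258.7833
4. ⊥bis P2·P3 via (18.385,31.65): [(0, 0) (15.4194, 0) (21.5099, 65) (0, 65)]  |A|=1200.202
5. ⊥bis P2·P4 via (48.21,44.27): [(0, 0) (15.4194, 0) (21.5099, 65) (0, 65)]  |A|=1200.202
6. ⊥bis P2·P5 via (40.46,23.915): [(0, 0) (15.4194, 0) (21.5099, 65) (0, 65)]  |A|=1200.202
7. ⊥bis P2·P6 via (26.12,21.12): [(0, 0) (12.1983, 0) (15.9531, 5.6962) (21.5099, 65) (0, 65)]  |A|=1191.0282
8. canonical 5-gon: [(0, 0) (12.1983, 0) (15.9531, 5.6962) (21.5099, 65) (0, 65)]
9. shoelace: 1191.0282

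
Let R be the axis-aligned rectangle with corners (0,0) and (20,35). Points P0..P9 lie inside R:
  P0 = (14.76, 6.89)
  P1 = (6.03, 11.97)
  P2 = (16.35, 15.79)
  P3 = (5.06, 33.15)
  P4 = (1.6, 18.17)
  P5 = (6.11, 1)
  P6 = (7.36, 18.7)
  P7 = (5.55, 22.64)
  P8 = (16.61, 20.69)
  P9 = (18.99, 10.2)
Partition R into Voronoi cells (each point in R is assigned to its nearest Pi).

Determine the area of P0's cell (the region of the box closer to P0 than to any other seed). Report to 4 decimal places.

Area of P0's cell: 90.2383

1. box [0,20]×[0,35]: [(0, 0) (20, 0) (20, 35) (0, 35)]
2. ⊥bis P0·P1 via (10.395,9.43): [(4.9077, 0) (20, 0) (20, 25.9362)]  |A|=195.7191
3. ⊥bis P0·P2 via (15.555,11.34): [(11.8877, 11.9952) (4.9077, 0) (20, 0) (20, 10.5459)]  |A|=133.2934
4. ⊥bis P0·P3 via (9.91,20.02): [(11.8877, 11.9952) (4.9077, 0) (20, 0) (20, 10.5459)]  |A|=133.2934
5. ⊥bis P0·P4 via (8.18,12.53): [(11.8877, 11.9952) (4.9077, 0) (20, 0) (20, 10.5459)]  |A|=133.2934
6. ⊥bis P0·P5 via (10.435,3.945): [(11.8877, 11.9952) (8.6924, 6.5041) (13.1212, 0) (20, 0) (20, 10.5459)]  |A|=106.5823
7. ⊥bis P0·P6 via (11.06,12.795): [(11.8877, 11.9952) (8.6924, 6.5041) (13.1212, 0) (20, 0) (20, 10.5459)]  |A|=106.5823
8. ⊥bis P0·P7 via (10.155,14.765): [(11.8877, 11.9952) (8.6924, 6.5041) (13.1212, 0) (20, 0) (20, 10.5459)]  |A|=106.5823
9. ⊥bis P0·P8 via (15.685,13.79): [(11.8877, 11.9952) (8.6924, 6.5041) (13.1212, 0) (20, 0) (20, 10.5459)]  |A|=106.5823
10. ⊥bis P0·P9 via (16.875,8.545): [(14.547, 11.5201) (11.8877, 11.9952) (8.6924, 6.5041) (13.1212, 0) (20, 0) (20, 4.5514)]  |A|=90.2383
11. canonical 6-gon: [(14.547, 11.5201) (11.8877, 11.9952) (8.6924, 6.5041) (13.1212, 0) (20, 0) (20, 4.5514)]
12. shoelace: 90.2383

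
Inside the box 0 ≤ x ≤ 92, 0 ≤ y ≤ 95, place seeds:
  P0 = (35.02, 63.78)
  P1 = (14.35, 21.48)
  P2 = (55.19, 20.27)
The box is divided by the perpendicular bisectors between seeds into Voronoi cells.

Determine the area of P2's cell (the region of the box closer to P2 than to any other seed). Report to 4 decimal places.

1. box [0,92]×[0,95]: [(0, 0) (92, 0) (92, 95) (0, 95)]
2. ⊥bis P2·P0 via (45.105,42.025): [(0, 21.1156) (0, 0) (92, 0) (92, 63.7642)]  |A|=3904.4705
3. ⊥bis P2·P1 via (34.77,20.875): [(35.2614, 37.4618) (34.1515, 0) (92, 0) (92, 63.7642)]  |A|=2892.4986
4. canonical 4-gon: [(35.2614, 37.4618) (34.1515, 0) (92, 0) (92, 63.7642)]
5. shoelace: 2892.4986

Area of P2's cell: 2892.4986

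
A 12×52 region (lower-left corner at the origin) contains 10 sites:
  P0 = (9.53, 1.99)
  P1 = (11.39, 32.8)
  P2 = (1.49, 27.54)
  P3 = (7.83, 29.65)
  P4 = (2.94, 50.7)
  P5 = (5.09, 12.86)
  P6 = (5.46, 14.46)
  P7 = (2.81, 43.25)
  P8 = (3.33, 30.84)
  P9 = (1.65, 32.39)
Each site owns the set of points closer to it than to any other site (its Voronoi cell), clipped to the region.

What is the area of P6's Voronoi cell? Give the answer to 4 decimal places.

1. box [0,12]×[0,52]: [(0, 0) (12, 0) (12, 52) (0, 52)]
2. ⊥bis P6·P0 via (7.495,8.225): [(0, 5.7788) (12, 9.6954) (12, 52) (0, 52)]  |A|=531.1553
3. ⊥bis P6·P1 via (8.425,23.63): [(0, 26.3541) (0, 5.7788) (12, 9.6954) (12, 22.4741)]  |A|=200.1244
4. ⊥bis P6·P2 via (3.475,21): [(10.2238, 23.0484) (0, 19.9453) (0, 5.7788) (12, 9.6954) (12, 22.4741)]  |A|=167.3631
5. ⊥bis P6·P3 via (6.645,22.055): [(6.8471, 22.0235) (0, 19.9453) (0, 5.7788) (12, 9.6954) (12, 21.2195)]  |A|=162.2508
6. ⊥bis P6·P4 via (4.2,32.58): [(6.8471, 22.0235) (0, 19.9453) (0, 5.7788) (12, 9.6954) (12, 21.2195)]  |A|=162.2508
7. ⊥bis P6·P5 via (5.275,13.66): [(6.8471, 22.0235) (0, 19.9453) (0, 14.8798) (12, 12.1048) (12, 21.2195)]  |A|=93.1874
8. ⊥bis P6·P7 via (4.135,28.855): [(6.8471, 22.0235) (0, 19.9453) (0, 14.8798) (12, 12.1048) (12, 21.2195)]  |A|=93.1874
9. ⊥bis P6·P8 via (4.395,22.65): [(6.8471, 22.0235) (0, 19.9453) (0, 14.8798) (12, 12.1048) (12, 21.2195)]  |A|=93.1874
10. ⊥bis P6·P9 via (3.555,23.425): [(6.8471, 22.0235) (0, 19.9453) (0, 14.8798) (12, 12.1048) (12, 21.2195)]  |A|=93.1874
11. canonical 5-gon: [(6.8471, 22.0235) (0, 19.9453) (0, 14.8798) (12, 12.1048) (12, 21.2195)]
12. shoelace: 93.1874

Area of P6's cell: 93.1874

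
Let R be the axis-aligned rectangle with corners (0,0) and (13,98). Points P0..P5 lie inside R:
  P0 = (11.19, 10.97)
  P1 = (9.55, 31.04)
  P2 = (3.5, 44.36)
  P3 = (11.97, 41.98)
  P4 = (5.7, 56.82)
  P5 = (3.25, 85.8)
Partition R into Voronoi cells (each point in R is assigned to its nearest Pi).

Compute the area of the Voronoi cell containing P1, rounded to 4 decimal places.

Area of P1's cell: 205.1530

1. box [0,13]×[0,98]: [(0, 0) (13, 0) (13, 98) (0, 98)]
2. ⊥bis P1·P0 via (10.37,21.005): [(0, 20.1576) (13, 21.2199) (13, 98) (0, 98)]  |A|=1005.046
3. ⊥bis P1·P2 via (6.525,37.7): [(0, 34.7363) (0, 20.1576) (13, 21.2199) (13, 40.641)]  |A|=220.9984
4. ⊥bis P1·P3 via (10.76,36.51): [(6.1501, 37.5297) (0, 34.7363) (0, 20.1576) (13, 21.2199) (13, 36.0145)]  |A|=205.153
5. ⊥bis P1·P4 via (7.625,43.93): [(6.1501, 37.5297) (0, 34.7363) (0, 20.1576) (13, 21.2199) (13, 36.0145)]  |A|=205.153
6. ⊥bis P1·P5 via (6.4,58.42): [(6.1501, 37.5297) (0, 34.7363) (0, 20.1576) (13, 21.2199) (13, 36.0145)]  |A|=205.153
7. canonical 5-gon: [(6.1501, 37.5297) (0, 34.7363) (0, 20.1576) (13, 21.2199) (13, 36.0145)]
8. shoelace: 205.153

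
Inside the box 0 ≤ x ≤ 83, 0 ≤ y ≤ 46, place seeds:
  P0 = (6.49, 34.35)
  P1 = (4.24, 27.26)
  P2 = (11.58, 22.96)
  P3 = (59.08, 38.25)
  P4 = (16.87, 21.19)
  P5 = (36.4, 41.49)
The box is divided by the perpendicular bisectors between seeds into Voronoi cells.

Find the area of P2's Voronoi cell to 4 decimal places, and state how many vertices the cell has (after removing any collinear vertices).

Area of P2's cell: 262.2930 (5 vertices)

1. box [0,83]×[0,46]: [(0, 0) (83, 0) (83, 46) (0, 46)]
2. ⊥bis P2·P0 via (9.035,28.655): [(0, 24.6174) (0, 0) (83, 0) (83, 46) (47.8483, 46)]  |A|=3306.44
3. ⊥bis P2·P1 via (7.91,25.11): [(10.3243, 29.2312) (0, 11.6078) (0, 0) (83, 0) (83, 46) (47.8483, 46)]  |A|=3239.2825
4. ⊥bis P2·P3 via (35.33,30.605): [(32.5719, 39.1733) (10.3243, 29.2312) (0, 11.6078) (0, 0) (45.1816, 0)]  |A|=1218.7156
5. ⊥bis P2·P4 via (14.225,22.075): [(17.7262, 32.5389) (10.3243, 29.2312) (0, 11.6078) (0, 0) (6.8388, 0)]  |A|=262.293
6. ⊥bis P2·P5 via (23.99,32.225): [(17.7262, 32.5389) (10.3243, 29.2312) (0, 11.6078) (0, 0) (6.8388, 0)]  |A|=262.293
7. canonical 5-gon: [(17.7262, 32.5389) (10.3243, 29.2312) (0, 11.6078) (0, 0) (6.8388, 0)]
8. shoelace: 262.293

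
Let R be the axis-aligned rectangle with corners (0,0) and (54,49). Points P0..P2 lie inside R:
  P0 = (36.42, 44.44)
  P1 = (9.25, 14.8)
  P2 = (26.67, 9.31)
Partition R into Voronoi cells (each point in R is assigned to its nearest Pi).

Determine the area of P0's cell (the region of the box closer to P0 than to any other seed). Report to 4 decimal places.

1. box [0,54]×[0,49]: [(0, 0) (54, 0) (54, 49) (0, 49)]
2. ⊥bis P0·P1 via (22.835,29.62): [(54, 1.0521) (54, 49) (1.6932, 49)]  |A|=1254.0015
3. ⊥bis P0·P2 via (31.545,26.875): [(23.3476, 29.1501) (54, 20.6428) (54, 49) (1.6932, 49)]  |A|=953.7499
4. canonical 4-gon: [(23.3476, 29.1501) (54, 20.6428) (54, 49) (1.6932, 49)]
5. shoelace: 953.7499

Area of P0's cell: 953.7499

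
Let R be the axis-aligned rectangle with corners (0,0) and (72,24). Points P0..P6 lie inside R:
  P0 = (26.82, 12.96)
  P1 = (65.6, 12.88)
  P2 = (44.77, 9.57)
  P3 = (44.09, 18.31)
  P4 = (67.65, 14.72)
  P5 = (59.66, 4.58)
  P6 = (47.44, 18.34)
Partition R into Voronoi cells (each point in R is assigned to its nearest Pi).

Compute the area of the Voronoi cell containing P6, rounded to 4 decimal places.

Area of P6's cell: 129.9960

1. box [0,72]×[0,24]: [(0, 0) (72, 0) (72, 24) (0, 24)]
2. ⊥bis P6·P0 via (37.13,15.65): [(41.2133, 0) (72, 0) (72, 24) (34.9514, 24)]  |A|=814.0241
3. ⊥bis P6·P1 via (56.52,15.61): [(41.2133, 0) (51.8267, 0) (59.0425, 24) (34.9514, 24)]  |A|=416.4549
4. ⊥bis P6·P2 via (46.105,13.955): [(36.836, 16.7769) (55.1907, 11.1889) (59.0425, 24) (34.9514, 24)]  |A|=215.3408
5. ⊥bis P6·P3 via (45.765,18.325): [(45.8033, 14.0468) (55.1907, 11.1889) (59.0425, 24) (45.7142, 24)]  |A|=131.9656
6. ⊥bis P6·P4 via (57.545,16.53): [(45.8033, 14.0468) (55.1907, 11.1889) (58.6479, 22.6875) (58.883, 24) (45.7142, 24)]  |A|=131.8609
7. ⊥bis P6·P5 via (53.55,11.46): [(45.8033, 14.0468) (53.7415, 11.6301) (55.8996, 13.5467) (58.6479, 22.6875) (58.883, 24) (45.7142, 24)]  |A|=129.996
8. canonical 6-gon: [(45.8033, 14.0468) (53.7415, 11.6301) (55.8996, 13.5467) (58.6479, 22.6875) (58.883, 24) (45.7142, 24)]
9. shoelace: 129.996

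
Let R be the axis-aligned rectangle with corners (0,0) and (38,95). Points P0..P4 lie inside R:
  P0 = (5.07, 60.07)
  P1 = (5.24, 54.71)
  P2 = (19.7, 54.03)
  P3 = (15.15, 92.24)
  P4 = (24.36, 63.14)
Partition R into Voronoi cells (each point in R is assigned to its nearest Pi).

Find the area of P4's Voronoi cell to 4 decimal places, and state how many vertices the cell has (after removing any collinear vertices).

Area of P4's cell: 560.9228 (4 vertices)

1. box [0,38]×[0,95]: [(0, 0) (38, 0) (38, 95) (0, 95)]
2. ⊥bis P4·P0 via (14.715,61.605): [(24.5194, 0) (38, 0) (38, 95) (9.4002, 95)]  |A|=1998.8182
3. ⊥bis P4·P1 via (14.8,58.925): [(15.3344, 57.7129) (38, 6.3053) (38, 95) (9.4002, 95)]  |A|=1538.3603
4. ⊥bis P4·P2 via (22.03,58.585): [(14.5899, 62.3908) (38, 50.4159) (38, 95) (9.4002, 95)]  |A|=988.1665
5. ⊥bis P4·P3 via (19.755,77.69): [(12.5195, 75.4) (14.5899, 62.3908) (38, 50.4159) (38, 83.4644)]  |A|=560.9228
6. canonical 4-gon: [(12.5195, 75.4) (14.5899, 62.3908) (38, 50.4159) (38, 83.4644)]
7. shoelace: 560.9228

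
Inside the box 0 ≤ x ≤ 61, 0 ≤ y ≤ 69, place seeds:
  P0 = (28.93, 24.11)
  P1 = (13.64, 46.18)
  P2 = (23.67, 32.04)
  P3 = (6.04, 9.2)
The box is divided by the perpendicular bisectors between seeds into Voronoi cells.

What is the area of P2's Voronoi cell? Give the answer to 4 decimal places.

Area of P2's cell: 868.3344

1. box [0,61]×[0,69]: [(0, 0) (61, 0) (61, 69) (0, 69)]
2. ⊥bis P2·P0 via (26.3,28.075): [(0, 10.6301) (61, 51.0916) (61, 69) (0, 69)]  |A|=2326.4865
3. ⊥bis P2·P1 via (18.655,39.11): [(0, 25.8774) (0, 10.6301) (61, 51.0916) (61, 69) (60.793, 69)]  |A|=1015.708
4. ⊥bis P2·P3 via (14.855,20.62): [(4.1919, 28.8508) (14.9501, 20.5466) (61, 51.0916) (61, 69) (60.793, 69)]  |A|=868.3344
5. canonical 5-gon: [(4.1919, 28.8508) (14.9501, 20.5466) (61, 51.0916) (61, 69) (60.793, 69)]
6. shoelace: 868.3344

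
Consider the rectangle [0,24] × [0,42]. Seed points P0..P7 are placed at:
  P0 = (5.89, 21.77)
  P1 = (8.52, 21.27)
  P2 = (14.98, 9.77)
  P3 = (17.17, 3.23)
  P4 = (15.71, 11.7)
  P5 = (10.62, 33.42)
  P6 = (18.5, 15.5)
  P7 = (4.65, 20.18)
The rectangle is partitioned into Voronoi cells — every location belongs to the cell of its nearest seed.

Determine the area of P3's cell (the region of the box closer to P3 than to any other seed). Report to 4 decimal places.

Area of P3's cell: 122.7837

1. box [0,24]×[0,42]: [(0, 0) (24, 0) (24, 42) (0, 42)]
2. ⊥bis P3·P0 via (11.53,12.5): [(0, 5.485) (0, 0) (24, 0) (24, 20.0869)]  |A|=306.8629
3. ⊥bis P3·P1 via (12.845,12.25): [(4.7002, 8.3446) (0, 5.485) (0, 0) (24, 0) (24, 17.5987)]  |A|=282.8519
4. ⊥bis P3·P2 via (16.075,6.5): [(0, 1.1171) (0, 0) (24, 0) (24, 9.1538)]  |A|=123.2505
5. ⊥bis P3·P4 via (16.44,7.465): [(21.6267, 8.359) (0, 1.1171) (0, 0) (24, 0) (24, 8.7681)]  |A|=122.7928
6. ⊥bis P3·P5 via (13.895,18.325): [(21.6267, 8.359) (0, 1.1171) (0, 0) (24, 0) (24, 8.7681)]  |A|=122.7928
7. ⊥bis P3·P6 via (17.835,9.365): [(23.7457, 8.7243) (21.6267, 8.359) (0, 1.1171) (0, 0) (24, 0) (24, 8.6967)]  |A|=122.7837
8. ⊥bis P3·P7 via (10.91,11.705): [(23.7457, 8.7243) (21.6267, 8.359) (0, 1.1171) (0, 0) (24, 0) (24, 8.6967)]  |A|=122.7837
9. canonical 6-gon: [(23.7457, 8.7243) (21.6267, 8.359) (0, 1.1171) (0, 0) (24, 0) (24, 8.6967)]
10. shoelace: 122.7837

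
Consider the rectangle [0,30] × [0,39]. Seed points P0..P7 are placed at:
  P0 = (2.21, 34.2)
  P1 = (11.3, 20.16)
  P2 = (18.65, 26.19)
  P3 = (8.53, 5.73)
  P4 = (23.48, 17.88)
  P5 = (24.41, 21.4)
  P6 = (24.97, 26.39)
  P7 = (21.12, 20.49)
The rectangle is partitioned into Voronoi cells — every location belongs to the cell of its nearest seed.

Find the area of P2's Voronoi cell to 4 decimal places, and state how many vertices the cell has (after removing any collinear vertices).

1. box [0,30]×[0,39]: [(0, 0) (30, 0) (30, 39) (0, 39)]
2. ⊥bis P2·P0 via (10.43,30.195): [(0, 8.7881) (0, 0) (30, 0) (30, 39) (14.72, 39)]  |A|=947.6401
3. ⊥bis P2·P1 via (14.975,23.175): [(9.9776, 29.2664) (30, 4.8609) (30, 39) (14.72, 39)]  |A|=416.1381
4. ⊥bis P2·P3 via (13.59,15.96): [(9.9776, 29.2664) (25.8824, 9.8799) (30, 7.8432) (30, 39) (14.72, 39)]  |A|=409.9982
5. ⊥bis P2·P4 via (21.065,22.035): [(9.9776, 29.2664) (17.5746, 20.0063) (30, 27.2283) (30, 39) (14.72, 39)]  |A|=277.1769
6. ⊥bis P2·P5 via (21.53,23.795): [(9.9776, 29.2664) (17.5746, 20.0063) (19.1322, 20.9116) (30, 33.9802) (30, 39) (14.72, 39)]  |A|=240.4873
7. ⊥bis P2·P6 via (21.81,26.29): [(9.9776, 29.2664) (17.5746, 20.0063) (19.1322, 20.9116) (21.8758, 24.2108) (21.4078, 39) (14.72, 39)]  |A|=156.5606
8. ⊥bis P2·P7 via (19.885,23.34): [(9.9776, 29.2664) (16.1629, 21.7271) (21.8652, 24.1981) (21.8758, 24.2108) (21.4078, 39) (14.72, 39)]  |A|=148.5878
9. canonical 6-gon: [(9.9776, 29.2664) (16.1629, 21.7271) (21.8652, 24.1981) (21.8758, 24.2108) (21.4078, 39) (14.72, 39)]
10. shoelace: 148.5878

Area of P2's cell: 148.5878 (6 vertices)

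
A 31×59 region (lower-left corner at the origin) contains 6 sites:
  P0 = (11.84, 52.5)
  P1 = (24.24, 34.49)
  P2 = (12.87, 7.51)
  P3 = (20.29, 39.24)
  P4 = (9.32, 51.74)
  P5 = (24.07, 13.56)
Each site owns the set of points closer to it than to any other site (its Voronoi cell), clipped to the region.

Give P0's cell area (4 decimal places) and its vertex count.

1. box [0,31]×[0,59]: [(0, 0) (31, 0) (31, 59) (0, 59)]
2. ⊥bis P0·P1 via (18.04,43.495): [(0, 31.0743) (31, 52.418) (31, 59) (0, 59)]  |A|=534.868
3. ⊥bis P0·P2 via (12.355,30.005): [(0, 31.0743) (31, 52.418) (31, 59) (0, 59)]  |A|=534.868
4. ⊥bis P0·P3 via (16.065,45.87): [(0, 35.6325) (31, 55.3874) (31, 59) (0, 59)]  |A|=418.1915
5. ⊥bis P0·P4 via (10.58,52.12): [(13.0453, 43.9457) (31, 55.3874) (31, 59) (8.5051, 59)]  |A|=201.7546
6. ⊥bis P0·P5 via (17.955,33.03): [(13.0453, 43.9457) (31, 55.3874) (31, 59) (8.5051, 59)]  |A|=201.7546
7. canonical 4-gon: [(13.0453, 43.9457) (31, 55.3874) (31, 59) (8.5051, 59)]
8. shoelace: 201.7546

Area of P0's cell: 201.7546 (4 vertices)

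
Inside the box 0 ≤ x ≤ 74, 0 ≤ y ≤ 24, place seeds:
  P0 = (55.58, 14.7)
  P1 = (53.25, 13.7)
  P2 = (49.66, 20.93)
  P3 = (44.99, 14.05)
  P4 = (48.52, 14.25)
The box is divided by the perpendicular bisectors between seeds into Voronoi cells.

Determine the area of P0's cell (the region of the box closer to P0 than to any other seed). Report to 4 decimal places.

1. box [0,74]×[0,24]: [(0, 0) (74, 0) (74, 24) (0, 24)]
2. ⊥bis P0·P1 via (54.415,14.2): [(60.5094, 0) (74, 0) (74, 24) (50.209, 24)]  |A|=447.3791
3. ⊥bis P0·P2 via (52.62,17.815): [(52.793, 17.9794) (60.5094, 0) (74, 0) (74, 24) (59.1289, 24)]  |A|=420.5273
4. ⊥bis P0·P3 via (50.285,14.375): [(52.793, 17.9794) (60.5094, 0) (74, 0) (74, 24) (59.1289, 24)]  |A|=420.5273
5. ⊥bis P0·P4 via (52.05,14.475): [(52.793, 17.9794) (60.5094, 0) (74, 0) (74, 24) (59.1289, 24)]  |A|=420.5273
6. canonical 5-gon: [(52.793, 17.9794) (60.5094, 0) (74, 0) (74, 24) (59.1289, 24)]
7. shoelace: 420.5273

Area of P0's cell: 420.5273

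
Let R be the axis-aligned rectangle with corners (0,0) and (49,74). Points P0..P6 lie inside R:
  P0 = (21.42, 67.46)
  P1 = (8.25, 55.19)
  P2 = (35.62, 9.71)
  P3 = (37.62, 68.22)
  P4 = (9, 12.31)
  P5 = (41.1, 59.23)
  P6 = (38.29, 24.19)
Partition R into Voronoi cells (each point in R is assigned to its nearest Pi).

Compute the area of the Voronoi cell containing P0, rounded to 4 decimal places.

1. box [0,49]×[0,74]: [(0, 0) (49, 0) (49, 74) (0, 74)]
2. ⊥bis P0·P1 via (14.835,61.325): [(49, 24.654) (49, 74) (3.0262, 74)]  |A|=1134.312
3. ⊥bis P0·P2 via (28.52,38.585): [(34.6229, 40.0856) (49, 43.6208) (49, 74) (3.0262, 74)]  |A|=997.9687
4. ⊥bis P0·P3 via (29.52,67.84): [(30.6205, 44.3816) (29.231, 74) (3.0262, 74)]  |A|=388.0724
5. ⊥bis P0·P4 via (15.21,39.885): [(30.6205, 44.3816) (29.231, 74) (3.0262, 74)]  |A|=388.0724
6. ⊥bis P0·P5 via (31.26,63.345): [(25.5884, 49.7828) (29.8851, 60.0573) (29.231, 74) (3.0262, 74)]  |A|=350.6177
7. ⊥bis P0·P6 via (29.855,45.825): [(25.5884, 49.7828) (29.8851, 60.0573) (29.231, 74) (3.0262, 74)]  |A|=350.6177
8. canonical 4-gon: [(25.5884, 49.7828) (29.8851, 60.0573) (29.231, 74) (3.0262, 74)]
9. shoelace: 350.6177

Area of P0's cell: 350.6177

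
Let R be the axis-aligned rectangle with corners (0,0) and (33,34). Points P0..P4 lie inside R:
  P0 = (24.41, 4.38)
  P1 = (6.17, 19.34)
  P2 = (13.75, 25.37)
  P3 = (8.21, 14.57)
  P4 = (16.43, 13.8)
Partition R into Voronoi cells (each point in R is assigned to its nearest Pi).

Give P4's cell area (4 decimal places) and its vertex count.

1. box [0,33]×[0,34]: [(0, 0) (33, 0) (33, 34) (0, 34)]
2. ⊥bis P4·P0 via (20.42,9.09): [(0, 0) (9.6897, 0) (33, 19.7469) (33, 34) (0, 34)]  |A|=891.8464
3. ⊥bis P4·P1 via (11.3,16.57): [(2.3528, 0) (9.6897, 0) (33, 19.7469) (33, 34) (20.7115, 34)]  |A|=499.7522
4. ⊥bis P4·P2 via (15.09,19.585): [(12.6189, 19.0126) (2.3528, 0) (9.6897, 0) (33, 19.7469) (33, 23.7336)]  |A|=303.0455
5. ⊥bis P4·P3 via (12.32,14.185): [(12.7756, 19.0489) (11.1034, 1.1976) (33, 19.7469) (33, 23.7336)]  |A|=220.2455
6. canonical 4-gon: [(12.7756, 19.0489) (11.1034, 1.1976) (33, 19.7469) (33, 23.7336)]
7. shoelace: 220.2455

Area of P4's cell: 220.2455 (4 vertices)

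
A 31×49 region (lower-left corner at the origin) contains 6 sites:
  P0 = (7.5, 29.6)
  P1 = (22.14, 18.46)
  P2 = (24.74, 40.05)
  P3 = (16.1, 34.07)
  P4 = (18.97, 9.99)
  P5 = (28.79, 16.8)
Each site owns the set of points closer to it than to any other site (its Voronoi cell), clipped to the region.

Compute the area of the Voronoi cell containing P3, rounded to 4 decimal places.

Area of P3's cell: 246.8884

1. box [0,31]×[0,49]: [(0, 0) (31, 0) (31, 49) (0, 49)]
2. ⊥bis P3·P0 via (11.8,31.835): [(28.3468, 0) (31, 0) (31, 49) (2.8782, 49)]  |A|=753.9878
3. ⊥bis P3·P1 via (19.12,26.265): [(15.436, 24.8395) (31, 30.8617) (31, 49) (2.8782, 49)]  |A|=480.8696
4. ⊥bis P3·P2 via (20.42,37.06): [(15.436, 24.8395) (26.0387, 28.9421) (12.156, 49) (2.8782, 49)]  |A|=246.8884
5. ⊥bis P3·P4 via (17.535,22.03): [(15.436, 24.8395) (26.0387, 28.9421) (12.156, 49) (2.8782, 49)]  |A|=246.8884
6. ⊥bis P3·P5 via (22.445,25.435): [(15.436, 24.8395) (26.0387, 28.9421) (12.156, 49) (2.8782, 49)]  |A|=246.8884
7. canonical 4-gon: [(15.436, 24.8395) (26.0387, 28.9421) (12.156, 49) (2.8782, 49)]
8. shoelace: 246.8884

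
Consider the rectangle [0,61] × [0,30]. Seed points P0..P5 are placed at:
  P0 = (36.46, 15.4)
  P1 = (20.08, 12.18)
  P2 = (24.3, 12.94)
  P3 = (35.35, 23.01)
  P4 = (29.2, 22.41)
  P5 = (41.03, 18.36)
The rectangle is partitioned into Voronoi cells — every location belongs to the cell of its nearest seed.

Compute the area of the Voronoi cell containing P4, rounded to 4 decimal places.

Area of P4's cell: 182.7654

1. box [0,61]×[0,30]: [(0, 0) (61, 0) (61, 30) (0, 30)]
2. ⊥bis P4·P0 via (32.83,18.905): [(0, 0) (14.576, 0) (43.5429, 30) (0, 30)]  |A|=871.7841
3. ⊥bis P4·P1 via (24.64,17.295): [(28.2059, 14.116) (43.5429, 30) (10.3887, 30)]  |A|=263.3112
4. ⊥bis P4·P2 via (26.75,17.675): [(20.7056, 20.8025) (30.0124, 15.9869) (43.5429, 30) (10.3887, 30)]  |A|=250.2552
5. ⊥bis P4·P3 via (32.275,22.71): [(20.7056, 20.8025) (30.0124, 15.9869) (32.6631, 18.7321) (31.5638, 30) (10.3887, 30)]  |A|=182.7654
6. ⊥bis P4·P5 via (35.115,20.385): [(20.7056, 20.8025) (30.0124, 15.9869) (32.6631, 18.7321) (31.5638, 30) (10.3887, 30)]  |A|=182.7654
7. canonical 5-gon: [(20.7056, 20.8025) (30.0124, 15.9869) (32.6631, 18.7321) (31.5638, 30) (10.3887, 30)]
8. shoelace: 182.7654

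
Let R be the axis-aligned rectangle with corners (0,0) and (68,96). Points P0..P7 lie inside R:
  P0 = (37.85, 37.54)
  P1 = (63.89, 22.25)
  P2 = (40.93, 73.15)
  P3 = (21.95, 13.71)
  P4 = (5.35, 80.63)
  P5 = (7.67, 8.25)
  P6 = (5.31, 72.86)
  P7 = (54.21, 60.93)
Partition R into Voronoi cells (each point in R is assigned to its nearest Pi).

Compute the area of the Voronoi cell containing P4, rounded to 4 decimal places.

1. box [0,68]×[0,96]: [(0, 0) (68, 0) (68, 96) (0, 96)]
2. ⊥bis P4·P0 via (21.6,59.085): [(0, 42.7935) (68, 94.0815) (68, 96) (0, 96)]  |A|=1874.2488
3. ⊥bis P4·P1 via (34.62,51.44): [(0, 42.7935) (68, 94.0815) (68, 96) (0, 96)]  |A|=1874.2488
4. ⊥bis P4·P2 via (23.14,76.89): [(0, 42.7935) (18.9817, 57.1102) (27.1575, 96) (0, 96)]  |A|=1033.0495
5. ⊥bis P4·P3 via (13.65,47.17): [(0, 43.784) (1.9568, 44.2694) (18.9817, 57.1102) (27.1575, 96) (0, 96)]  |A|=1032.0804
6. ⊥bis P4·P5 via (6.51,44.44): [(0, 44.2313) (1.9909, 44.2952) (18.9817, 57.1102) (27.1575, 96) (0, 96)]  |A|=1031.6182
7. ⊥bis P4·P6 via (5.33,76.745): [(0, 76.7724) (23.0903, 76.6536) (27.1575, 96) (0, 96)]  |A|=484.6854
8. ⊥bis P4·P7 via (29.78,70.78): [(0, 76.7724) (23.0903, 76.6536) (27.1575, 96) (0, 96)]  |A|=484.6854
9. canonical 4-gon: [(0, 76.7724) (23.0903, 76.6536) (27.1575, 96) (0, 96)]
10. shoelace: 484.6854

Area of P4's cell: 484.6854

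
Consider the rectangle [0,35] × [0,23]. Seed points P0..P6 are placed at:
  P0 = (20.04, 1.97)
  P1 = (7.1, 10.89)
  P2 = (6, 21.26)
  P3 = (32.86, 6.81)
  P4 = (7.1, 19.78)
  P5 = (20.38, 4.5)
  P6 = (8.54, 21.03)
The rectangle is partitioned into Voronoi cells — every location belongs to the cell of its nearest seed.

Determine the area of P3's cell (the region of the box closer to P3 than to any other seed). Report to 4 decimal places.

1. box [0,35]×[0,23]: [(0, 0) (35, 0) (35, 23) (0, 23)]
2. ⊥bis P3·P0 via (26.45,4.39): [(28.1074, 0) (35, 0) (35, 23) (19.4241, 23)]  |A|=258.3883
3. ⊥bis P3·P1 via (19.98,8.85): [(21.3945, 17.7808) (28.1074, 0) (35, 0) (35, 23) (22.2211, 23)]  |A|=251.0891
4. ⊥bis P3·P2 via (19.43,14.035): [(21.4154, 17.7255) (28.1074, 0) (35, 0) (35, 23) (24.2529, 23)]  |A|=245.6533
5. ⊥bis P3·P4 via (19.98,13.295): [(21.7562, 16.8228) (28.1074, 0) (35, 0) (35, 23) (24.8664, 23)]  |A|=241.579
6. ⊥bis P3·P5 via (26.62,5.655): [(23.8011, 20.8842) (27.2429, 2.2899) (28.1074, 0) (35, 0) (35, 23) (24.8664, 23)]  |A|=215.5776
7. ⊥bis P3·P6 via (20.7,13.92): [(24.0346, 19.623) (27.2429, 2.2899) (28.1074, 0) (35, 0) (35, 23) (26.0091, 23)]  |A|=212.7295
8. canonical 6-gon: [(24.0346, 19.623) (27.2429, 2.2899) (28.1074, 0) (35, 0) (35, 23) (26.0091, 23)]
9. shoelace: 212.7295

Area of P3's cell: 212.7295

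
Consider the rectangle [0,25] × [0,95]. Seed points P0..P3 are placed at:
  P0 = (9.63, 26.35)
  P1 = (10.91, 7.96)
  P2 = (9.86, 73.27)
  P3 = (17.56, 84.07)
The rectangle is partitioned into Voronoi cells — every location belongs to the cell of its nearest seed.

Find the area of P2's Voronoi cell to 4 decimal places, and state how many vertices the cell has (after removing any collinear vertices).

Area of P2's cell: 743.4048 (4 vertices)

1. box [0,25]×[0,95]: [(0, 0) (25, 0) (25, 95) (0, 95)]
2. ⊥bis P2·P0 via (9.745,49.81): [(0, 49.8578) (25, 49.7352) (25, 95) (0, 95)]  |A|=1130.0876
3. ⊥bis P2·P1 via (10.385,40.615): [(0, 49.8578) (25, 49.7352) (25, 95) (0, 95)]  |A|=1130.0876
4. ⊥bis P2·P3 via (13.71,78.67): [(0, 88.4447) (0, 49.8578) (25, 49.7352) (25, 70.6206)]  |A|=743.4048
5. canonical 4-gon: [(0, 88.4447) (0, 49.8578) (25, 49.7352) (25, 70.6206)]
6. shoelace: 743.4048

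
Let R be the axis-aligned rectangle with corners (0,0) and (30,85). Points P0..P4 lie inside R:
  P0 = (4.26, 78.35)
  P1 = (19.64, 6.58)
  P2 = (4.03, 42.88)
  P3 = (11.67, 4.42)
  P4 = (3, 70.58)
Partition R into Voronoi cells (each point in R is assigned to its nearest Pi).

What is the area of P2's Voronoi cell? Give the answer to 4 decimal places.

1. box [0,30]×[0,85]: [(0, 0) (30, 0) (30, 85) (0, 85)]
2. ⊥bis P2·P0 via (4.145,60.615): [(0, 60.6419) (0, 0) (30, 0) (30, 60.4473)]  |A|=1816.3384
3. ⊥bis P2·P1 via (11.835,24.73): [(0, 60.6419) (0, 19.6406) (30, 32.5415) (30, 60.4473)]  |A|=1033.6073
4. ⊥bis P2·P3 via (7.85,23.65): [(0, 60.6419) (0, 22.0906) (10.5886, 24.194) (30, 32.5415) (30, 60.4473)]  |A|=1020.6363
5. ⊥bis P2·P4 via (3.515,56.73): [(0, 56.5993) (0, 22.0906) (10.5886, 24.194) (30, 32.5415) (30, 57.7148)]  |A|=919.0097
6. canonical 5-gon: [(0, 56.5993) (0, 22.0906) (10.5886, 24.194) (30, 32.5415) (30, 57.7148)]
7. shoelace: 919.0097

Area of P2's cell: 919.0097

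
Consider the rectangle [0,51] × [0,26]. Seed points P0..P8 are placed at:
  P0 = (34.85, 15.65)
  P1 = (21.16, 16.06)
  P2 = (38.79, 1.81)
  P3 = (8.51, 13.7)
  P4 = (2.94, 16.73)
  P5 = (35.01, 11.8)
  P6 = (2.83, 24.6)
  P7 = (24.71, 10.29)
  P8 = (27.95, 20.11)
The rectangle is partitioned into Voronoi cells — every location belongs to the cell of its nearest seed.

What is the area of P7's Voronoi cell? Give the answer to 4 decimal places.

Area of P7's cell: 185.7053

1. box [0,51]×[0,26]: [(0, 0) (51, 0) (51, 26) (0, 26)]
2. ⊥bis P7·P0 via (29.78,12.97): [(0, 0) (36.6359, 0) (22.8923, 26) (0, 26)]  |A|=773.8677
3. ⊥bis P7·P1 via (22.935,13.175): [(1.521, 0) (36.6359, 0) (28.0184, 16.3026)]  |A|=286.232
4. ⊥bis P7·P2 via (31.75,6.05): [(1.521, 0) (28.1063, 0) (32.6489, 7.5426) (28.0184, 16.3026)]  |A|=254.0641
5. ⊥bis P7·P3 via (16.61,11.995): [(15.9543, 8.8801) (14.0851, 0) (28.1063, 0) (32.6489, 7.5426) (28.0184, 16.3026)]  |A|=198.2784
6. ⊥bis P7·P4 via (13.825,13.51): [(15.9543, 8.8801) (14.0851, 0) (28.1063, 0) (32.6489, 7.5426) (28.0184, 16.3026)]  |A|=198.2784
7. ⊥bis P7·P5 via (29.86,11.045): [(15.9543, 8.8801) (14.0851, 0) (28.1063, 0) (30.8189, 4.504) (29.5002, 13.4993) (28.0184, 16.3026)]  |A|=188.0442
8. ⊥bis P7·P6 via (13.77,17.445): [(15.9543, 8.8801) (14.0851, 0) (28.1063, 0) (30.8189, 4.504) (29.5002, 13.4993) (28.0184, 16.3026)]  |A|=188.0442
9. ⊥bis P7·P8 via (26.33,15.2): [(26.2625, 15.2223) (15.9543, 8.8801) (14.0851, 0) (28.1063, 0) (30.8189, 4.504) (29.5002, 13.4993) (29.081, 14.2923)]  |A|=185.7053
10. canonical 7-gon: [(26.2625, 15.2223) (15.9543, 8.8801) (14.0851, 0) (28.1063, 0) (30.8189, 4.504) (29.5002, 13.4993) (29.081, 14.2923)]
11. shoelace: 185.7053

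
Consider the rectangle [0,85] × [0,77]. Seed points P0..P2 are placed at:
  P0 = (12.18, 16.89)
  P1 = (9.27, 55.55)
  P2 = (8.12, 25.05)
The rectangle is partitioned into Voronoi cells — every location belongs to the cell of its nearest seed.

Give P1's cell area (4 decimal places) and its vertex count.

1. box [0,85]×[0,77]: [(0, 0) (85, 0) (85, 77) (0, 77)]
2. ⊥bis P1·P0 via (10.725,36.22): [(0, 35.4127) (85, 41.8108) (85, 77) (0, 77)]  |A|=3263.0008
3. ⊥bis P1·P2 via (8.695,40.3): [(0, 40.6278) (46.1612, 38.8873) (85, 41.8108) (85, 77) (0, 77)]  |A|=3142.6324
4. canonical 5-gon: [(0, 40.6278) (46.1612, 38.8873) (85, 41.8108) (85, 77) (0, 77)]
5. shoelace: 3142.6324

Area of P1's cell: 3142.6324 (5 vertices)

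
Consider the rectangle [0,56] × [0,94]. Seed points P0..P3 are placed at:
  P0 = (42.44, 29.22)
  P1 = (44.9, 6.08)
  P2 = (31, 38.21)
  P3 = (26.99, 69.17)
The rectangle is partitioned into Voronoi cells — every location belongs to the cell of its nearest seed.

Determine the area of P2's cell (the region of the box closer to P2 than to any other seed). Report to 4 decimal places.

Area of P2's cell: 1524.2281

1. box [0,56]×[0,94]: [(0, 0) (56, 0) (56, 94) (0, 94)]
2. ⊥bis P2·P0 via (36.72,33.715): [(0, 0) (10.2254, 0) (56, 58.2493) (56, 94) (0, 94)]  |A|=3930.8321
3. ⊥bis P2·P1 via (37.95,22.145): [(0, 5.7272) (22.3111, 15.3794) (56, 58.2493) (56, 94) (0, 94)]  |A|=3788.3121
4. ⊥bis P2·P3 via (28.995,53.69): [(0, 49.9345) (0, 5.7272) (22.3111, 15.3794) (55.0713, 57.0674)]  |A|=1524.2281
5. canonical 4-gon: [(0, 49.9345) (0, 5.7272) (22.3111, 15.3794) (55.0713, 57.0674)]
6. shoelace: 1524.2281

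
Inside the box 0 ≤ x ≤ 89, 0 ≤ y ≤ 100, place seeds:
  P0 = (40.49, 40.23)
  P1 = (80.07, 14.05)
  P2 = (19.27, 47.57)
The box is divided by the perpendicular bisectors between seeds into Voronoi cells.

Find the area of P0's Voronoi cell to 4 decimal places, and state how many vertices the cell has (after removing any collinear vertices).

1. box [0,89]×[0,100]: [(0, 0) (89, 0) (89, 100) (0, 100)]
2. ⊥bis P0·P1 via (60.28,27.14): [(0, 0) (42.3284, 0) (89, 70.5601) (89, 100) (0, 100)]  |A|=7253.4234
3. ⊥bis P0·P2 via (29.88,43.9): [(14.695, 0) (42.3284, 0) (89, 70.5601) (89, 100) (49.285, 100)]  |A|=4054.4243
4. canonical 5-gon: [(14.695, 0) (42.3284, 0) (89, 70.5601) (89, 100) (49.285, 100)]
5. shoelace: 4054.4243

Area of P0's cell: 4054.4243 (5 vertices)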